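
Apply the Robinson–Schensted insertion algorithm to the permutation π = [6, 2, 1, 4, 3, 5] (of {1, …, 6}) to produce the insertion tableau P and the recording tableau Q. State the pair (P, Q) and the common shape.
P = [1, 3, 5] / [2, 4] / [6];  Q = [1, 4, 6] / [2, 5] / [3];  common shape = (3, 2, 1)

Row-insert the values π_1, π_2, … into P one at a time, bumping the leftmost entry strictly greater than the inserted value down to the next row. The recording tableau Q records, in position (i, j), the step at which that cell was added to P.
  Insert 6 (step 1): P = [6];  Q = [1]
  Insert 2 (step 2): P = [2] / [6];  Q = [1] / [2]
  Insert 1 (step 3): P = [1] / [2] / [6];  Q = [1] / [2] / [3]
  Insert 4 (step 4): P = [1, 4] / [2] / [6];  Q = [1, 4] / [2] / [3]
  Insert 3 (step 5): P = [1, 3] / [2, 4] / [6];  Q = [1, 4] / [2, 5] / [3]
  Insert 5 (step 6): P = [1, 3, 5] / [2, 4] / [6];  Q = [1, 4, 6] / [2, 5] / [3]
Final shape: (3, 2, 1).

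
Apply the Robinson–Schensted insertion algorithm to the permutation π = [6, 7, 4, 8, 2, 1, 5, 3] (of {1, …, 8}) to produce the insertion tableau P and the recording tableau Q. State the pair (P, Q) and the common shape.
P = [1, 3, 8] / [2, 5] / [4, 7] / [6];  Q = [1, 2, 4] / [3, 7] / [5, 8] / [6];  common shape = (3, 2, 2, 1)

Row-insert the values π_1, π_2, … into P one at a time, bumping the leftmost entry strictly greater than the inserted value down to the next row. The recording tableau Q records, in position (i, j), the step at which that cell was added to P.
  Insert 6 (step 1): P = [6];  Q = [1]
  Insert 7 (step 2): P = [6, 7];  Q = [1, 2]
  Insert 4 (step 3): P = [4, 7] / [6];  Q = [1, 2] / [3]
  Insert 8 (step 4): P = [4, 7, 8] / [6];  Q = [1, 2, 4] / [3]
  Insert 2 (step 5): P = [2, 7, 8] / [4] / [6];  Q = [1, 2, 4] / [3] / [5]
  Insert 1 (step 6): P = [1, 7, 8] / [2] / [4] / [6];  Q = [1, 2, 4] / [3] / [5] / [6]
  Insert 5 (step 7): P = [1, 5, 8] / [2, 7] / [4] / [6];  Q = [1, 2, 4] / [3, 7] / [5] / [6]
  Insert 3 (step 8): P = [1, 3, 8] / [2, 5] / [4, 7] / [6];  Q = [1, 2, 4] / [3, 7] / [5, 8] / [6]
Final shape: (3, 2, 2, 1).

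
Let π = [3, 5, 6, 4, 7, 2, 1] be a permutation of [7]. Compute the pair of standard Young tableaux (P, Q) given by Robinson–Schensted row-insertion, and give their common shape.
P = [1, 4, 6, 7] / [2] / [3] / [5];  Q = [1, 2, 3, 5] / [4] / [6] / [7];  common shape = (4, 1, 1, 1)

Row-insert the values π_1, π_2, … into P one at a time, bumping the leftmost entry strictly greater than the inserted value down to the next row. The recording tableau Q records, in position (i, j), the step at which that cell was added to P.
  Insert 3 (step 1): P = [3];  Q = [1]
  Insert 5 (step 2): P = [3, 5];  Q = [1, 2]
  Insert 6 (step 3): P = [3, 5, 6];  Q = [1, 2, 3]
  Insert 4 (step 4): P = [3, 4, 6] / [5];  Q = [1, 2, 3] / [4]
  Insert 7 (step 5): P = [3, 4, 6, 7] / [5];  Q = [1, 2, 3, 5] / [4]
  Insert 2 (step 6): P = [2, 4, 6, 7] / [3] / [5];  Q = [1, 2, 3, 5] / [4] / [6]
  Insert 1 (step 7): P = [1, 4, 6, 7] / [2] / [3] / [5];  Q = [1, 2, 3, 5] / [4] / [6] / [7]
Final shape: (4, 1, 1, 1).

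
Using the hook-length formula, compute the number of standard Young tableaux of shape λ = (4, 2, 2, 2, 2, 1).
# SYT of shape (4, 2, 2, 2, 2, 1) = 5720

Hook-length formula: f^λ = n! / Π hook(c), product over all cells c of the Young diagram. For λ = (4, 2, 2, 2, 2, 1), n = 13 boxes. Hook lengths by row (left-to-right, top-to-bottom): [9, 7, 2, 1]; [6, 4]; [5, 3]; [4, 2]; [3, 1]; [1]. Product of hooks = 1088640. So f^λ = 13! / 1088640 = 6227020800 / 1088640 = 5720.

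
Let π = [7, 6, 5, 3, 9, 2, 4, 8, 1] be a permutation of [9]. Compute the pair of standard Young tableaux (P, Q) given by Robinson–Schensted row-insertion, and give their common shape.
P = [1, 4, 8] / [2, 9] / [3] / [5] / [6] / [7];  Q = [1, 5, 8] / [2, 7] / [3] / [4] / [6] / [9];  common shape = (3, 2, 1, 1, 1, 1)

Row-insert the values π_1, π_2, … into P one at a time, bumping the leftmost entry strictly greater than the inserted value down to the next row. The recording tableau Q records, in position (i, j), the step at which that cell was added to P.
  Insert 7 (step 1): P = [7];  Q = [1]
  Insert 6 (step 2): P = [6] / [7];  Q = [1] / [2]
  Insert 5 (step 3): P = [5] / [6] / [7];  Q = [1] / [2] / [3]
  Insert 3 (step 4): P = [3] / [5] / [6] / [7];  Q = [1] / [2] / [3] / [4]
  Insert 9 (step 5): P = [3, 9] / [5] / [6] / [7];  Q = [1, 5] / [2] / [3] / [4]
  Insert 2 (step 6): P = [2, 9] / [3] / [5] / [6] / [7];  Q = [1, 5] / [2] / [3] / [4] / [6]
  Insert 4 (step 7): P = [2, 4] / [3, 9] / [5] / [6] / [7];  Q = [1, 5] / [2, 7] / [3] / [4] / [6]
  Insert 8 (step 8): P = [2, 4, 8] / [3, 9] / [5] / [6] / [7];  Q = [1, 5, 8] / [2, 7] / [3] / [4] / [6]
  Insert 1 (step 9): P = [1, 4, 8] / [2, 9] / [3] / [5] / [6] / [7];  Q = [1, 5, 8] / [2, 7] / [3] / [4] / [6] / [9]
Final shape: (3, 2, 1, 1, 1, 1).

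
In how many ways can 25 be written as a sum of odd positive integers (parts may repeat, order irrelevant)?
p_odd(25) = 142

Enumerate partitions using only odd parts via the recurrence o(n, m) = o(n, m−2) + o(n−m, m) over odd m, starting from the largest odd part ≤ n. This gives p_odd(25) = 142. (Euler's theorem: equals the count of distinct-part partitions.)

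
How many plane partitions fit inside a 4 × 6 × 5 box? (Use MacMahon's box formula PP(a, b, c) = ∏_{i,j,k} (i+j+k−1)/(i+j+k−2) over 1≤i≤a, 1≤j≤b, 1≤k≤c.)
PP(4, 6, 5) = 133613766

Evaluate the triple product over i = 1..4, j = 1..6, k = 1..5. The factors are (2/1) · (3/2) · (4/3) · (5/4) · (6/5) · (3/2) · (4/3) · (5/4) · … (120 factors total). The numerators and denominators telescope so the product is an integer; carrying out the multiplication exactly gives PP(4, 6, 5) = 133613766.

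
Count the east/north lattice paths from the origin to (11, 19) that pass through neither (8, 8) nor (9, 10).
Number of paths = 46985380

Inclusion–exclusion. Total paths: C(30, 11) = 54627300. Through P₁: C(16, 8)·C(14, 3) = 4684680. Through P₂: C(19, 9)·C(11, 2) = 5080790. Since P₁ is strictly southwest of P₂, a monotone path through both must visit P₁ then P₂; paths through both = C(16, 8)·C(3, 1)·C(11, 2) = 2123550. Avoid both = 54627300 − 4684680 − 5080790 + 2123550 = 46985380.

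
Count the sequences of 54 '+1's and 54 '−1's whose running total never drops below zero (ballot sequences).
C_54 = 451959718027953471447609509424

These ballot sequences are counted by the Catalan number C_n = (1/(n + 1)) · C(2n, n). For n = 54: C_54 = (1/55) · C(108, 54) = 24857784491537440929618523018320/55 = 451959718027953471447609509424.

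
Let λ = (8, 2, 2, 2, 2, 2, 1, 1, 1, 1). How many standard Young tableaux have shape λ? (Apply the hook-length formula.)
# SYT of shape (8, 2, 2, 2, 2, 2, 1, 1, 1, 1) = 87867780

Hook-length formula: f^λ = n! / Π hook(c), product over all cells c of the Young diagram. For λ = (8, 2, 2, 2, 2, 2, 1, 1, 1, 1), n = 22 boxes. Hook lengths by row (left-to-right, top-to-bottom): [17, 12, 6, 5, 4, 3, 2, 1]; [10, 5]; [9, 4]; [8, 3]; [7, 2]; [6, 1]; [4]; [3]; [2]; [1]. Product of hooks = 12791955456000. So f^λ = 22! / 12791955456000 = 1124000727777607680000 / 12791955456000 = 87867780.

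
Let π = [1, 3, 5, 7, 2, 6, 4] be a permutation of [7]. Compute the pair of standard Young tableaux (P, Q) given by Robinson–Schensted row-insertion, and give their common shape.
P = [1, 2, 4, 6] / [3, 5] / [7];  Q = [1, 2, 3, 4] / [5, 6] / [7];  common shape = (4, 2, 1)

Row-insert the values π_1, π_2, … into P one at a time, bumping the leftmost entry strictly greater than the inserted value down to the next row. The recording tableau Q records, in position (i, j), the step at which that cell was added to P.
  Insert 1 (step 1): P = [1];  Q = [1]
  Insert 3 (step 2): P = [1, 3];  Q = [1, 2]
  Insert 5 (step 3): P = [1, 3, 5];  Q = [1, 2, 3]
  Insert 7 (step 4): P = [1, 3, 5, 7];  Q = [1, 2, 3, 4]
  Insert 2 (step 5): P = [1, 2, 5, 7] / [3];  Q = [1, 2, 3, 4] / [5]
  Insert 6 (step 6): P = [1, 2, 5, 6] / [3, 7];  Q = [1, 2, 3, 4] / [5, 6]
  Insert 4 (step 7): P = [1, 2, 4, 6] / [3, 5] / [7];  Q = [1, 2, 3, 4] / [5, 6] / [7]
Final shape: (4, 2, 1).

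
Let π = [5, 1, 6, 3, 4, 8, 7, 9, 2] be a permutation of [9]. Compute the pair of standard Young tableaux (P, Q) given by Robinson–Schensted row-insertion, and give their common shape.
P = [1, 2, 4, 7, 9] / [3, 6, 8] / [5];  Q = [1, 3, 5, 6, 8] / [2, 4, 7] / [9];  common shape = (5, 3, 1)

Row-insert the values π_1, π_2, … into P one at a time, bumping the leftmost entry strictly greater than the inserted value down to the next row. The recording tableau Q records, in position (i, j), the step at which that cell was added to P.
  Insert 5 (step 1): P = [5];  Q = [1]
  Insert 1 (step 2): P = [1] / [5];  Q = [1] / [2]
  Insert 6 (step 3): P = [1, 6] / [5];  Q = [1, 3] / [2]
  Insert 3 (step 4): P = [1, 3] / [5, 6];  Q = [1, 3] / [2, 4]
  Insert 4 (step 5): P = [1, 3, 4] / [5, 6];  Q = [1, 3, 5] / [2, 4]
  Insert 8 (step 6): P = [1, 3, 4, 8] / [5, 6];  Q = [1, 3, 5, 6] / [2, 4]
  Insert 7 (step 7): P = [1, 3, 4, 7] / [5, 6, 8];  Q = [1, 3, 5, 6] / [2, 4, 7]
  Insert 9 (step 8): P = [1, 3, 4, 7, 9] / [5, 6, 8];  Q = [1, 3, 5, 6, 8] / [2, 4, 7]
  Insert 2 (step 9): P = [1, 2, 4, 7, 9] / [3, 6, 8] / [5];  Q = [1, 3, 5, 6, 8] / [2, 4, 7] / [9]
Final shape: (5, 3, 1).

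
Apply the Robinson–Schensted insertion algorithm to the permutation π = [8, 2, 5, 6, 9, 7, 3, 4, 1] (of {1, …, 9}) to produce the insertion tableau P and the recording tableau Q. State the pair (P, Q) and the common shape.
P = [1, 3, 4, 7] / [2, 6] / [5, 9] / [8];  Q = [1, 3, 4, 5] / [2, 6] / [7, 8] / [9];  common shape = (4, 2, 2, 1)

Row-insert the values π_1, π_2, … into P one at a time, bumping the leftmost entry strictly greater than the inserted value down to the next row. The recording tableau Q records, in position (i, j), the step at which that cell was added to P.
  Insert 8 (step 1): P = [8];  Q = [1]
  Insert 2 (step 2): P = [2] / [8];  Q = [1] / [2]
  Insert 5 (step 3): P = [2, 5] / [8];  Q = [1, 3] / [2]
  Insert 6 (step 4): P = [2, 5, 6] / [8];  Q = [1, 3, 4] / [2]
  Insert 9 (step 5): P = [2, 5, 6, 9] / [8];  Q = [1, 3, 4, 5] / [2]
  Insert 7 (step 6): P = [2, 5, 6, 7] / [8, 9];  Q = [1, 3, 4, 5] / [2, 6]
  Insert 3 (step 7): P = [2, 3, 6, 7] / [5, 9] / [8];  Q = [1, 3, 4, 5] / [2, 6] / [7]
  Insert 4 (step 8): P = [2, 3, 4, 7] / [5, 6] / [8, 9];  Q = [1, 3, 4, 5] / [2, 6] / [7, 8]
  Insert 1 (step 9): P = [1, 3, 4, 7] / [2, 6] / [5, 9] / [8];  Q = [1, 3, 4, 5] / [2, 6] / [7, 8] / [9]
Final shape: (4, 2, 2, 1).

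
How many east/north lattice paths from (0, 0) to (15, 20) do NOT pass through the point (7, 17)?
Number of paths = 3190836000

Total paths from (0, 0) to (15, 20): C(35, 15) = 3247943160. Paths through (7, 17): (paths (0, 0) → (7, 17)) × (paths (7, 17) → (15, 20)) = C(24, 7) · C(11, 8) = 346104 · 165 = 57107160. Avoidance count = 3247943160 − 57107160 = 3190836000.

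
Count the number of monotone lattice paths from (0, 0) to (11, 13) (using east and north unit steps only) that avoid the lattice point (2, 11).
Number of paths = 2491854

Total paths from (0, 0) to (11, 13): C(24, 11) = 2496144. Paths through (2, 11): (paths (0, 0) → (2, 11)) × (paths (2, 11) → (11, 13)) = C(13, 2) · C(11, 9) = 78 · 55 = 4290. Avoidance count = 2496144 − 4290 = 2491854.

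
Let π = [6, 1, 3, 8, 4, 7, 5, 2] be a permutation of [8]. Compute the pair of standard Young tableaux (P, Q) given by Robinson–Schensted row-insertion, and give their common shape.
P = [1, 2, 4, 5] / [3, 7] / [6] / [8];  Q = [1, 3, 4, 6] / [2, 5] / [7] / [8];  common shape = (4, 2, 1, 1)

Row-insert the values π_1, π_2, … into P one at a time, bumping the leftmost entry strictly greater than the inserted value down to the next row. The recording tableau Q records, in position (i, j), the step at which that cell was added to P.
  Insert 6 (step 1): P = [6];  Q = [1]
  Insert 1 (step 2): P = [1] / [6];  Q = [1] / [2]
  Insert 3 (step 3): P = [1, 3] / [6];  Q = [1, 3] / [2]
  Insert 8 (step 4): P = [1, 3, 8] / [6];  Q = [1, 3, 4] / [2]
  Insert 4 (step 5): P = [1, 3, 4] / [6, 8];  Q = [1, 3, 4] / [2, 5]
  Insert 7 (step 6): P = [1, 3, 4, 7] / [6, 8];  Q = [1, 3, 4, 6] / [2, 5]
  Insert 5 (step 7): P = [1, 3, 4, 5] / [6, 7] / [8];  Q = [1, 3, 4, 6] / [2, 5] / [7]
  Insert 2 (step 8): P = [1, 2, 4, 5] / [3, 7] / [6] / [8];  Q = [1, 3, 4, 6] / [2, 5] / [7] / [8]
Final shape: (4, 2, 1, 1).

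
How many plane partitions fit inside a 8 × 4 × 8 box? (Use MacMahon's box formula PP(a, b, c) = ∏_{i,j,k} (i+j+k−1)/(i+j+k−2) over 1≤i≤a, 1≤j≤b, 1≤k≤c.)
PP(8, 4, 8) = 15484613937936

Evaluate the triple product over i = 1..8, j = 1..4, k = 1..8. The factors are (2/1) · (3/2) · (4/3) · (5/4) · (6/5) · (7/6) · (8/7) · (9/8) · … (256 factors total). The numerators and denominators telescope so the product is an integer; carrying out the multiplication exactly gives PP(8, 4, 8) = 15484613937936.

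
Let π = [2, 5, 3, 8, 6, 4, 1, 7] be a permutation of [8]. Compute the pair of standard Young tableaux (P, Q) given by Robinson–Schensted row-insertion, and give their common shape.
P = [1, 3, 4, 7] / [2, 6] / [5] / [8];  Q = [1, 2, 4, 8] / [3, 5] / [6] / [7];  common shape = (4, 2, 1, 1)

Row-insert the values π_1, π_2, … into P one at a time, bumping the leftmost entry strictly greater than the inserted value down to the next row. The recording tableau Q records, in position (i, j), the step at which that cell was added to P.
  Insert 2 (step 1): P = [2];  Q = [1]
  Insert 5 (step 2): P = [2, 5];  Q = [1, 2]
  Insert 3 (step 3): P = [2, 3] / [5];  Q = [1, 2] / [3]
  Insert 8 (step 4): P = [2, 3, 8] / [5];  Q = [1, 2, 4] / [3]
  Insert 6 (step 5): P = [2, 3, 6] / [5, 8];  Q = [1, 2, 4] / [3, 5]
  Insert 4 (step 6): P = [2, 3, 4] / [5, 6] / [8];  Q = [1, 2, 4] / [3, 5] / [6]
  Insert 1 (step 7): P = [1, 3, 4] / [2, 6] / [5] / [8];  Q = [1, 2, 4] / [3, 5] / [6] / [7]
  Insert 7 (step 8): P = [1, 3, 4, 7] / [2, 6] / [5] / [8];  Q = [1, 2, 4, 8] / [3, 5] / [6] / [7]
Final shape: (4, 2, 1, 1).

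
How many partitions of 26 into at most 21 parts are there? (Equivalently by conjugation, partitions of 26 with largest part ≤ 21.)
p(26, parts ≤ 21) = 2424

Use the recurrence p(n, m) = p(n, m−1) + p(n−m, m): either the largest part is < m (count p(n, m−1)) or the largest part is exactly m (remove one copy of m, count p(n−m, m)). With p(0, ·) = 1 this gives p(26, parts ≤ 21) = 2424. (By conjugating Young diagrams, this also counts partitions of 26 into at most 21 parts.)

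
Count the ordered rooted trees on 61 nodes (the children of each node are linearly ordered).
C_60 = 1583850964596120042686772779038896

These ordered rooted trees are counted by the Catalan number C_n = (1/(n + 1)) · C(2n, n). For n = 60: C_60 = (1/61) · C(120, 60) = 96614908840363322603893139521372656/61 = 1583850964596120042686772779038896.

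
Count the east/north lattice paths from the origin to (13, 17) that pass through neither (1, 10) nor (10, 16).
Number of paths = 98178862

Inclusion–exclusion. Total paths: C(30, 13) = 119759850. Through P₁: C(11, 1)·C(19, 12) = 554268. Through P₂: C(26, 10)·C(4, 3) = 21246940. Since P₁ is strictly southwest of P₂, a monotone path through both must visit P₁ then P₂; paths through both = C(11, 1)·C(15, 9)·C(4, 3) = 220220. Avoid both = 119759850 − 554268 − 21246940 + 220220 = 98178862.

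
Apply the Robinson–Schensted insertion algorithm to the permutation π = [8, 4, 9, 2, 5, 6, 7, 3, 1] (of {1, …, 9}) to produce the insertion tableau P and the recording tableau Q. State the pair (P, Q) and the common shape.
P = [1, 3, 6, 7] / [2, 5] / [4, 9] / [8];  Q = [1, 3, 6, 7] / [2, 5] / [4, 8] / [9];  common shape = (4, 2, 2, 1)

Row-insert the values π_1, π_2, … into P one at a time, bumping the leftmost entry strictly greater than the inserted value down to the next row. The recording tableau Q records, in position (i, j), the step at which that cell was added to P.
  Insert 8 (step 1): P = [8];  Q = [1]
  Insert 4 (step 2): P = [4] / [8];  Q = [1] / [2]
  Insert 9 (step 3): P = [4, 9] / [8];  Q = [1, 3] / [2]
  Insert 2 (step 4): P = [2, 9] / [4] / [8];  Q = [1, 3] / [2] / [4]
  Insert 5 (step 5): P = [2, 5] / [4, 9] / [8];  Q = [1, 3] / [2, 5] / [4]
  Insert 6 (step 6): P = [2, 5, 6] / [4, 9] / [8];  Q = [1, 3, 6] / [2, 5] / [4]
  Insert 7 (step 7): P = [2, 5, 6, 7] / [4, 9] / [8];  Q = [1, 3, 6, 7] / [2, 5] / [4]
  Insert 3 (step 8): P = [2, 3, 6, 7] / [4, 5] / [8, 9];  Q = [1, 3, 6, 7] / [2, 5] / [4, 8]
  Insert 1 (step 9): P = [1, 3, 6, 7] / [2, 5] / [4, 9] / [8];  Q = [1, 3, 6, 7] / [2, 5] / [4, 8] / [9]
Final shape: (4, 2, 2, 1).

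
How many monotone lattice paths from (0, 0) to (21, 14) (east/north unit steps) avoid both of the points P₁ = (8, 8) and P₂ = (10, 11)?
Number of paths = 1889228736

Inclusion–exclusion. Total paths: C(35, 21) = 2319959400. Through P₁: C(16, 8)·C(19, 13) = 349188840. Through P₂: C(21, 10)·C(14, 11) = 128388624. Since P₁ is strictly southwest of P₂, a monotone path through both must visit P₁ then P₂; paths through both = C(16, 8)·C(5, 2)·C(14, 11) = 46846800. Avoid both = 2319959400 − 349188840 − 128388624 + 46846800 = 1889228736.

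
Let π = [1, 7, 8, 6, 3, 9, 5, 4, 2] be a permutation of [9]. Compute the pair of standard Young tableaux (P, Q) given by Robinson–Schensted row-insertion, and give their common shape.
P = [1, 2, 4, 9] / [3, 8] / [5] / [6] / [7];  Q = [1, 2, 3, 6] / [4, 7] / [5] / [8] / [9];  common shape = (4, 2, 1, 1, 1)

Row-insert the values π_1, π_2, … into P one at a time, bumping the leftmost entry strictly greater than the inserted value down to the next row. The recording tableau Q records, in position (i, j), the step at which that cell was added to P.
  Insert 1 (step 1): P = [1];  Q = [1]
  Insert 7 (step 2): P = [1, 7];  Q = [1, 2]
  Insert 8 (step 3): P = [1, 7, 8];  Q = [1, 2, 3]
  Insert 6 (step 4): P = [1, 6, 8] / [7];  Q = [1, 2, 3] / [4]
  Insert 3 (step 5): P = [1, 3, 8] / [6] / [7];  Q = [1, 2, 3] / [4] / [5]
  Insert 9 (step 6): P = [1, 3, 8, 9] / [6] / [7];  Q = [1, 2, 3, 6] / [4] / [5]
  Insert 5 (step 7): P = [1, 3, 5, 9] / [6, 8] / [7];  Q = [1, 2, 3, 6] / [4, 7] / [5]
  Insert 4 (step 8): P = [1, 3, 4, 9] / [5, 8] / [6] / [7];  Q = [1, 2, 3, 6] / [4, 7] / [5] / [8]
  Insert 2 (step 9): P = [1, 2, 4, 9] / [3, 8] / [5] / [6] / [7];  Q = [1, 2, 3, 6] / [4, 7] / [5] / [8] / [9]
Final shape: (4, 2, 1, 1, 1).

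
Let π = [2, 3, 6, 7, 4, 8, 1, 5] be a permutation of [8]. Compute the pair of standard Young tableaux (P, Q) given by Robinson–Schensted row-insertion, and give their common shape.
P = [1, 3, 4, 5, 8] / [2, 7] / [6];  Q = [1, 2, 3, 4, 6] / [5, 8] / [7];  common shape = (5, 2, 1)

Row-insert the values π_1, π_2, … into P one at a time, bumping the leftmost entry strictly greater than the inserted value down to the next row. The recording tableau Q records, in position (i, j), the step at which that cell was added to P.
  Insert 2 (step 1): P = [2];  Q = [1]
  Insert 3 (step 2): P = [2, 3];  Q = [1, 2]
  Insert 6 (step 3): P = [2, 3, 6];  Q = [1, 2, 3]
  Insert 7 (step 4): P = [2, 3, 6, 7];  Q = [1, 2, 3, 4]
  Insert 4 (step 5): P = [2, 3, 4, 7] / [6];  Q = [1, 2, 3, 4] / [5]
  Insert 8 (step 6): P = [2, 3, 4, 7, 8] / [6];  Q = [1, 2, 3, 4, 6] / [5]
  Insert 1 (step 7): P = [1, 3, 4, 7, 8] / [2] / [6];  Q = [1, 2, 3, 4, 6] / [5] / [7]
  Insert 5 (step 8): P = [1, 3, 4, 5, 8] / [2, 7] / [6];  Q = [1, 2, 3, 4, 6] / [5, 8] / [7]
Final shape: (5, 2, 1).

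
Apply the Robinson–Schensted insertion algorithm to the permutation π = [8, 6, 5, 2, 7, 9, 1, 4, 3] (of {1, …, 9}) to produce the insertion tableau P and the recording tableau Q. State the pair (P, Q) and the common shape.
P = [1, 3, 9] / [2, 4] / [5, 7] / [6] / [8];  Q = [1, 5, 6] / [2, 8] / [3, 9] / [4] / [7];  common shape = (3, 2, 2, 1, 1)

Row-insert the values π_1, π_2, … into P one at a time, bumping the leftmost entry strictly greater than the inserted value down to the next row. The recording tableau Q records, in position (i, j), the step at which that cell was added to P.
  Insert 8 (step 1): P = [8];  Q = [1]
  Insert 6 (step 2): P = [6] / [8];  Q = [1] / [2]
  Insert 5 (step 3): P = [5] / [6] / [8];  Q = [1] / [2] / [3]
  Insert 2 (step 4): P = [2] / [5] / [6] / [8];  Q = [1] / [2] / [3] / [4]
  Insert 7 (step 5): P = [2, 7] / [5] / [6] / [8];  Q = [1, 5] / [2] / [3] / [4]
  Insert 9 (step 6): P = [2, 7, 9] / [5] / [6] / [8];  Q = [1, 5, 6] / [2] / [3] / [4]
  Insert 1 (step 7): P = [1, 7, 9] / [2] / [5] / [6] / [8];  Q = [1, 5, 6] / [2] / [3] / [4] / [7]
  Insert 4 (step 8): P = [1, 4, 9] / [2, 7] / [5] / [6] / [8];  Q = [1, 5, 6] / [2, 8] / [3] / [4] / [7]
  Insert 3 (step 9): P = [1, 3, 9] / [2, 4] / [5, 7] / [6] / [8];  Q = [1, 5, 6] / [2, 8] / [3, 9] / [4] / [7]
Final shape: (3, 2, 2, 1, 1).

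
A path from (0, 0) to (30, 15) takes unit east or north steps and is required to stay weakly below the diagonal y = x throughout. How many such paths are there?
Number of paths = 177996090624

By the reflection principle (André's argument), the number of monotone paths to (30, 15) with n ≤ m that never go above y = x is C(45, 30) − C(45, 31) = 344867425584 − 166871334960 = 177996090624.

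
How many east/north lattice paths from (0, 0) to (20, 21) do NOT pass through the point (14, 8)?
Number of paths = 260452937580

Total paths from (0, 0) to (20, 21): C(41, 20) = 269128937220. Paths through (14, 8): (paths (0, 0) → (14, 8)) × (paths (14, 8) → (20, 21)) = C(22, 14) · C(19, 6) = 319770 · 27132 = 8675999640. Avoidance count = 269128937220 − 8675999640 = 260452937580.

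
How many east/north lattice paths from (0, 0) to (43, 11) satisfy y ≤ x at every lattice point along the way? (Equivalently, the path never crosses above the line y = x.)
Number of paths = 71792139510

By the reflection principle (André's argument), the number of monotone paths to (43, 11) with n ≤ m that never go above y = x is C(54, 43) − C(54, 44) = 95722852680 − 23930713170 = 71792139510.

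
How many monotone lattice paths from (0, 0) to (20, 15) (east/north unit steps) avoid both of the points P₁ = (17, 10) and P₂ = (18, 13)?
Number of paths = 1740463590

Inclusion–exclusion. Total paths: C(35, 20) = 3247943160. Through P₁: C(27, 17)·C(8, 3) = 472431960. Through P₂: C(31, 18)·C(4, 2) = 1237518450. Since P₁ is strictly southwest of P₂, a monotone path through both must visit P₁ then P₂; paths through both = C(27, 17)·C(4, 1)·C(4, 2) = 202470840. Avoid both = 3247943160 − 472431960 − 1237518450 + 202470840 = 1740463590.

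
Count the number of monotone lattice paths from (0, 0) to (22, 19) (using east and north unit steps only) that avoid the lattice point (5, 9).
Number of paths = 227773227630

Total paths from (0, 0) to (22, 19): C(41, 22) = 244662670200. Paths through (5, 9): (paths (0, 0) → (5, 9)) × (paths (5, 9) → (22, 19)) = C(14, 5) · C(27, 17) = 2002 · 8436285 = 16889442570. Avoidance count = 244662670200 − 16889442570 = 227773227630.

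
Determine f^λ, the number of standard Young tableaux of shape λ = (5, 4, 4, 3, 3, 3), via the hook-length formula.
# SYT of shape (5, 4, 4, 3, 3, 3) = 320089770

Hook-length formula: f^λ = n! / Π hook(c), product over all cells c of the Young diagram. For λ = (5, 4, 4, 3, 3, 3), n = 22 boxes. Hook lengths by row (left-to-right, top-to-bottom): [10, 9, 8, 4, 1]; [8, 7, 6, 2]; [7, 6, 5, 1]; [5, 4, 3]; [4, 3, 2]; [3, 2, 1]. Product of hooks = 3511517184000. So f^λ = 22! / 3511517184000 = 1124000727777607680000 / 3511517184000 = 320089770.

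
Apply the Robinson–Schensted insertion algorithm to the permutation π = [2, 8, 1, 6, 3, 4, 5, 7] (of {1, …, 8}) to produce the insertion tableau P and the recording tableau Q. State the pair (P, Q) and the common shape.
P = [1, 3, 4, 5, 7] / [2, 6] / [8];  Q = [1, 2, 6, 7, 8] / [3, 4] / [5];  common shape = (5, 2, 1)

Row-insert the values π_1, π_2, … into P one at a time, bumping the leftmost entry strictly greater than the inserted value down to the next row. The recording tableau Q records, in position (i, j), the step at which that cell was added to P.
  Insert 2 (step 1): P = [2];  Q = [1]
  Insert 8 (step 2): P = [2, 8];  Q = [1, 2]
  Insert 1 (step 3): P = [1, 8] / [2];  Q = [1, 2] / [3]
  Insert 6 (step 4): P = [1, 6] / [2, 8];  Q = [1, 2] / [3, 4]
  Insert 3 (step 5): P = [1, 3] / [2, 6] / [8];  Q = [1, 2] / [3, 4] / [5]
  Insert 4 (step 6): P = [1, 3, 4] / [2, 6] / [8];  Q = [1, 2, 6] / [3, 4] / [5]
  Insert 5 (step 7): P = [1, 3, 4, 5] / [2, 6] / [8];  Q = [1, 2, 6, 7] / [3, 4] / [5]
  Insert 7 (step 8): P = [1, 3, 4, 5, 7] / [2, 6] / [8];  Q = [1, 2, 6, 7, 8] / [3, 4] / [5]
Final shape: (5, 2, 1).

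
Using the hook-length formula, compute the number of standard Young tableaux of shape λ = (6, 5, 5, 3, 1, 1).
# SYT of shape (6, 5, 5, 3, 1, 1) = 399979944

Hook-length formula: f^λ = n! / Π hook(c), product over all cells c of the Young diagram. For λ = (6, 5, 5, 3, 1, 1), n = 21 boxes. Hook lengths by row (left-to-right, top-to-bottom): [11, 8, 7, 5, 4, 1]; [9, 6, 5, 3, 2]; [8, 5, 4, 2, 1]; [5, 2, 1]; [2]; [1]. Product of hooks = 127733760000. So f^λ = 21! / 127733760000 = 51090942171709440000 / 127733760000 = 399979944.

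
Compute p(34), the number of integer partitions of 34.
p(34) = 12310

Compute p(n) via the recurrence p(n, m) = p(n, m−1) + p(n−m, m), where p(n, m) counts partitions of n with all parts ≤ m and p(n) = p(n, n). The base cases are p(0, m) = 1 and p(n, 0) = 0 for n > 0. Filling the table yields p(34) = 12310. (Euler's pentagonal recurrence is an alternative.)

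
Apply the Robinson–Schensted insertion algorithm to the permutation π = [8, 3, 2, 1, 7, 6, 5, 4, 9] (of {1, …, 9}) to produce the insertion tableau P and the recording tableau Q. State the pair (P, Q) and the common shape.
P = [1, 4, 9] / [2, 5] / [3, 6] / [7] / [8];  Q = [1, 5, 9] / [2, 6] / [3, 7] / [4] / [8];  common shape = (3, 2, 2, 1, 1)

Row-insert the values π_1, π_2, … into P one at a time, bumping the leftmost entry strictly greater than the inserted value down to the next row. The recording tableau Q records, in position (i, j), the step at which that cell was added to P.
  Insert 8 (step 1): P = [8];  Q = [1]
  Insert 3 (step 2): P = [3] / [8];  Q = [1] / [2]
  Insert 2 (step 3): P = [2] / [3] / [8];  Q = [1] / [2] / [3]
  Insert 1 (step 4): P = [1] / [2] / [3] / [8];  Q = [1] / [2] / [3] / [4]
  Insert 7 (step 5): P = [1, 7] / [2] / [3] / [8];  Q = [1, 5] / [2] / [3] / [4]
  Insert 6 (step 6): P = [1, 6] / [2, 7] / [3] / [8];  Q = [1, 5] / [2, 6] / [3] / [4]
  Insert 5 (step 7): P = [1, 5] / [2, 6] / [3, 7] / [8];  Q = [1, 5] / [2, 6] / [3, 7] / [4]
  Insert 4 (step 8): P = [1, 4] / [2, 5] / [3, 6] / [7] / [8];  Q = [1, 5] / [2, 6] / [3, 7] / [4] / [8]
  Insert 9 (step 9): P = [1, 4, 9] / [2, 5] / [3, 6] / [7] / [8];  Q = [1, 5, 9] / [2, 6] / [3, 7] / [4] / [8]
Final shape: (3, 2, 2, 1, 1).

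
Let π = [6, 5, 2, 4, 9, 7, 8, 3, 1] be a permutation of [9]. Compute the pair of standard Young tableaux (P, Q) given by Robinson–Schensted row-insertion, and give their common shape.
P = [1, 3, 7, 8] / [2, 9] / [4] / [5] / [6];  Q = [1, 4, 5, 7] / [2, 6] / [3] / [8] / [9];  common shape = (4, 2, 1, 1, 1)

Row-insert the values π_1, π_2, … into P one at a time, bumping the leftmost entry strictly greater than the inserted value down to the next row. The recording tableau Q records, in position (i, j), the step at which that cell was added to P.
  Insert 6 (step 1): P = [6];  Q = [1]
  Insert 5 (step 2): P = [5] / [6];  Q = [1] / [2]
  Insert 2 (step 3): P = [2] / [5] / [6];  Q = [1] / [2] / [3]
  Insert 4 (step 4): P = [2, 4] / [5] / [6];  Q = [1, 4] / [2] / [3]
  Insert 9 (step 5): P = [2, 4, 9] / [5] / [6];  Q = [1, 4, 5] / [2] / [3]
  Insert 7 (step 6): P = [2, 4, 7] / [5, 9] / [6];  Q = [1, 4, 5] / [2, 6] / [3]
  Insert 8 (step 7): P = [2, 4, 7, 8] / [5, 9] / [6];  Q = [1, 4, 5, 7] / [2, 6] / [3]
  Insert 3 (step 8): P = [2, 3, 7, 8] / [4, 9] / [5] / [6];  Q = [1, 4, 5, 7] / [2, 6] / [3] / [8]
  Insert 1 (step 9): P = [1, 3, 7, 8] / [2, 9] / [4] / [5] / [6];  Q = [1, 4, 5, 7] / [2, 6] / [3] / [8] / [9]
Final shape: (4, 2, 1, 1, 1).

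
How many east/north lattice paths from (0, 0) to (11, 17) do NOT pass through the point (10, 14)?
Number of paths = 13629156

Total paths from (0, 0) to (11, 17): C(28, 11) = 21474180. Paths through (10, 14): (paths (0, 0) → (10, 14)) × (paths (10, 14) → (11, 17)) = C(24, 10) · C(4, 1) = 1961256 · 4 = 7845024. Avoidance count = 21474180 − 7845024 = 13629156.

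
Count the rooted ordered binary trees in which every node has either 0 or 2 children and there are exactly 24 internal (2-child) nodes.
C_24 = 1289904147324

These full binary trees are counted by the Catalan number C_n = (1/(n + 1)) · C(2n, n). For n = 24: C_24 = (1/25) · C(48, 24) = 32247603683100/25 = 1289904147324.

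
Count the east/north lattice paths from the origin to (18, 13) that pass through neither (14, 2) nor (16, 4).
Number of paths = 205862400

Inclusion–exclusion. Total paths: C(31, 18) = 206253075. Through P₁: C(16, 14)·C(15, 4) = 163800. Through P₂: C(20, 16)·C(11, 2) = 266475. Since P₁ is strictly southwest of P₂, a monotone path through both must visit P₁ then P₂; paths through both = C(16, 14)·C(4, 2)·C(11, 2) = 39600. Avoid both = 206253075 − 163800 − 266475 + 39600 = 205862400.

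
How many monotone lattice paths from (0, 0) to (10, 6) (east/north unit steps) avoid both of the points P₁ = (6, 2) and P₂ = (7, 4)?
Number of paths = 3588

Inclusion–exclusion. Total paths: C(16, 10) = 8008. Through P₁: C(8, 6)·C(8, 4) = 1960. Through P₂: C(11, 7)·C(5, 3) = 3300. Since P₁ is strictly southwest of P₂, a monotone path through both must visit P₁ then P₂; paths through both = C(8, 6)·C(3, 1)·C(5, 3) = 840. Avoid both = 8008 − 1960 − 3300 + 840 = 3588.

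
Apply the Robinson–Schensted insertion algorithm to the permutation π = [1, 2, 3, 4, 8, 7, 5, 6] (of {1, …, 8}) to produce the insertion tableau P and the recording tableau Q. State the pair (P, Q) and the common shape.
P = [1, 2, 3, 4, 5, 6] / [7] / [8];  Q = [1, 2, 3, 4, 5, 8] / [6] / [7];  common shape = (6, 1, 1)

Row-insert the values π_1, π_2, … into P one at a time, bumping the leftmost entry strictly greater than the inserted value down to the next row. The recording tableau Q records, in position (i, j), the step at which that cell was added to P.
  Insert 1 (step 1): P = [1];  Q = [1]
  Insert 2 (step 2): P = [1, 2];  Q = [1, 2]
  Insert 3 (step 3): P = [1, 2, 3];  Q = [1, 2, 3]
  Insert 4 (step 4): P = [1, 2, 3, 4];  Q = [1, 2, 3, 4]
  Insert 8 (step 5): P = [1, 2, 3, 4, 8];  Q = [1, 2, 3, 4, 5]
  Insert 7 (step 6): P = [1, 2, 3, 4, 7] / [8];  Q = [1, 2, 3, 4, 5] / [6]
  Insert 5 (step 7): P = [1, 2, 3, 4, 5] / [7] / [8];  Q = [1, 2, 3, 4, 5] / [6] / [7]
  Insert 6 (step 8): P = [1, 2, 3, 4, 5, 6] / [7] / [8];  Q = [1, 2, 3, 4, 5, 8] / [6] / [7]
Final shape: (6, 1, 1).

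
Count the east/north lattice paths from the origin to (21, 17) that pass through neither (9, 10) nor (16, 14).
Number of paths = 17689876356

Inclusion–exclusion. Total paths: C(38, 21) = 28781143380. Through P₁: C(19, 9)·C(19, 12) = 4654742664. Through P₂: C(30, 16)·C(8, 5) = 8143669800. Since P₁ is strictly southwest of P₂, a monotone path through both must visit P₁ then P₂; paths through both = C(19, 9)·C(11, 7)·C(8, 5) = 1707145440. Avoid both = 28781143380 − 4654742664 − 8143669800 + 1707145440 = 17689876356.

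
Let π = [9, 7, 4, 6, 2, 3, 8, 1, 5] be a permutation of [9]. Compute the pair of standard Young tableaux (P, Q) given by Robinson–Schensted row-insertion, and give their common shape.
P = [1, 3, 5] / [2, 6, 8] / [4] / [7] / [9];  Q = [1, 4, 7] / [2, 6, 9] / [3] / [5] / [8];  common shape = (3, 3, 1, 1, 1)

Row-insert the values π_1, π_2, … into P one at a time, bumping the leftmost entry strictly greater than the inserted value down to the next row. The recording tableau Q records, in position (i, j), the step at which that cell was added to P.
  Insert 9 (step 1): P = [9];  Q = [1]
  Insert 7 (step 2): P = [7] / [9];  Q = [1] / [2]
  Insert 4 (step 3): P = [4] / [7] / [9];  Q = [1] / [2] / [3]
  Insert 6 (step 4): P = [4, 6] / [7] / [9];  Q = [1, 4] / [2] / [3]
  Insert 2 (step 5): P = [2, 6] / [4] / [7] / [9];  Q = [1, 4] / [2] / [3] / [5]
  Insert 3 (step 6): P = [2, 3] / [4, 6] / [7] / [9];  Q = [1, 4] / [2, 6] / [3] / [5]
  Insert 8 (step 7): P = [2, 3, 8] / [4, 6] / [7] / [9];  Q = [1, 4, 7] / [2, 6] / [3] / [5]
  Insert 1 (step 8): P = [1, 3, 8] / [2, 6] / [4] / [7] / [9];  Q = [1, 4, 7] / [2, 6] / [3] / [5] / [8]
  Insert 5 (step 9): P = [1, 3, 5] / [2, 6, 8] / [4] / [7] / [9];  Q = [1, 4, 7] / [2, 6, 9] / [3] / [5] / [8]
Final shape: (3, 3, 1, 1, 1).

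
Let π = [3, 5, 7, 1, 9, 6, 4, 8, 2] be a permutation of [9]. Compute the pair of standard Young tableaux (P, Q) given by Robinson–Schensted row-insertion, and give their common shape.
P = [1, 2, 6, 8] / [3, 4, 9] / [5] / [7];  Q = [1, 2, 3, 5] / [4, 6, 8] / [7] / [9];  common shape = (4, 3, 1, 1)

Row-insert the values π_1, π_2, … into P one at a time, bumping the leftmost entry strictly greater than the inserted value down to the next row. The recording tableau Q records, in position (i, j), the step at which that cell was added to P.
  Insert 3 (step 1): P = [3];  Q = [1]
  Insert 5 (step 2): P = [3, 5];  Q = [1, 2]
  Insert 7 (step 3): P = [3, 5, 7];  Q = [1, 2, 3]
  Insert 1 (step 4): P = [1, 5, 7] / [3];  Q = [1, 2, 3] / [4]
  Insert 9 (step 5): P = [1, 5, 7, 9] / [3];  Q = [1, 2, 3, 5] / [4]
  Insert 6 (step 6): P = [1, 5, 6, 9] / [3, 7];  Q = [1, 2, 3, 5] / [4, 6]
  Insert 4 (step 7): P = [1, 4, 6, 9] / [3, 5] / [7];  Q = [1, 2, 3, 5] / [4, 6] / [7]
  Insert 8 (step 8): P = [1, 4, 6, 8] / [3, 5, 9] / [7];  Q = [1, 2, 3, 5] / [4, 6, 8] / [7]
  Insert 2 (step 9): P = [1, 2, 6, 8] / [3, 4, 9] / [5] / [7];  Q = [1, 2, 3, 5] / [4, 6, 8] / [7] / [9]
Final shape: (4, 3, 1, 1).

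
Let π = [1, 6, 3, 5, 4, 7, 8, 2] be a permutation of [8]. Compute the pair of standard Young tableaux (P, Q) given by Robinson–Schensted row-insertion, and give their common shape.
P = [1, 2, 4, 7, 8] / [3] / [5] / [6];  Q = [1, 2, 4, 6, 7] / [3] / [5] / [8];  common shape = (5, 1, 1, 1)

Row-insert the values π_1, π_2, … into P one at a time, bumping the leftmost entry strictly greater than the inserted value down to the next row. The recording tableau Q records, in position (i, j), the step at which that cell was added to P.
  Insert 1 (step 1): P = [1];  Q = [1]
  Insert 6 (step 2): P = [1, 6];  Q = [1, 2]
  Insert 3 (step 3): P = [1, 3] / [6];  Q = [1, 2] / [3]
  Insert 5 (step 4): P = [1, 3, 5] / [6];  Q = [1, 2, 4] / [3]
  Insert 4 (step 5): P = [1, 3, 4] / [5] / [6];  Q = [1, 2, 4] / [3] / [5]
  Insert 7 (step 6): P = [1, 3, 4, 7] / [5] / [6];  Q = [1, 2, 4, 6] / [3] / [5]
  Insert 8 (step 7): P = [1, 3, 4, 7, 8] / [5] / [6];  Q = [1, 2, 4, 6, 7] / [3] / [5]
  Insert 2 (step 8): P = [1, 2, 4, 7, 8] / [3] / [5] / [6];  Q = [1, 2, 4, 6, 7] / [3] / [5] / [8]
Final shape: (5, 1, 1, 1).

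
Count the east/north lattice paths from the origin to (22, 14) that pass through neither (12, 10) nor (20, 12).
Number of paths = 1968841934

Inclusion–exclusion. Total paths: C(36, 22) = 3796297200. Through P₁: C(22, 12)·C(14, 10) = 647292646. Through P₂: C(32, 20)·C(4, 2) = 1354757040. Since P₁ is strictly southwest of P₂, a monotone path through both must visit P₁ then P₂; paths through both = C(22, 12)·C(10, 8)·C(4, 2) = 174594420. Avoid both = 3796297200 − 647292646 − 1354757040 + 174594420 = 1968841934.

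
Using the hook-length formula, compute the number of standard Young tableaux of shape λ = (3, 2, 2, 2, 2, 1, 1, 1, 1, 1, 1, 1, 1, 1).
# SYT of shape (3, 2, 2, 2, 2, 1, 1, 1, 1, 1, 1, 1, 1, 1) = 121125

Hook-length formula: f^λ = n! / Π hook(c), product over all cells c of the Young diagram. For λ = (3, 2, 2, 2, 2, 1, 1, 1, 1, 1, 1, 1, 1, 1), n = 20 boxes. Hook lengths by row (left-to-right, top-to-bottom): [16, 6, 1]; [14, 4]; [13, 3]; [12, 2]; [11, 1]; [9]; [8]; [7]; [6]; [5]; [4]; [3]; [2]; [1]. Product of hooks = 20085878292480. So f^λ = 20! / 20085878292480 = 2432902008176640000 / 20085878292480 = 121125.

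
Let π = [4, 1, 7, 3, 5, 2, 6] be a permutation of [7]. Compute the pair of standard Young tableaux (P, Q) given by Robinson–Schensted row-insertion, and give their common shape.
P = [1, 2, 5, 6] / [3, 7] / [4];  Q = [1, 3, 5, 7] / [2, 4] / [6];  common shape = (4, 2, 1)

Row-insert the values π_1, π_2, … into P one at a time, bumping the leftmost entry strictly greater than the inserted value down to the next row. The recording tableau Q records, in position (i, j), the step at which that cell was added to P.
  Insert 4 (step 1): P = [4];  Q = [1]
  Insert 1 (step 2): P = [1] / [4];  Q = [1] / [2]
  Insert 7 (step 3): P = [1, 7] / [4];  Q = [1, 3] / [2]
  Insert 3 (step 4): P = [1, 3] / [4, 7];  Q = [1, 3] / [2, 4]
  Insert 5 (step 5): P = [1, 3, 5] / [4, 7];  Q = [1, 3, 5] / [2, 4]
  Insert 2 (step 6): P = [1, 2, 5] / [3, 7] / [4];  Q = [1, 3, 5] / [2, 4] / [6]
  Insert 6 (step 7): P = [1, 2, 5, 6] / [3, 7] / [4];  Q = [1, 3, 5, 7] / [2, 4] / [6]
Final shape: (4, 2, 1).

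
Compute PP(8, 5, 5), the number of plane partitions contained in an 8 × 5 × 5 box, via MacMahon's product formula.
PP(8, 5, 5) = 235234907908

Evaluate the triple product over i = 1..8, j = 1..5, k = 1..5. The factors are (2/1) · (3/2) · (4/3) · (5/4) · (6/5) · (3/2) · (4/3) · (5/4) · … (200 factors total). The numerators and denominators telescope so the product is an integer; carrying out the multiplication exactly gives PP(8, 5, 5) = 235234907908.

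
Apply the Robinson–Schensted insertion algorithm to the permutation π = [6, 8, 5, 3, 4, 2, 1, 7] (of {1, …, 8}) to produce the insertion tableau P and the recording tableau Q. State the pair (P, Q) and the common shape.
P = [1, 4, 7] / [2, 8] / [3] / [5] / [6];  Q = [1, 2, 8] / [3, 5] / [4] / [6] / [7];  common shape = (3, 2, 1, 1, 1)

Row-insert the values π_1, π_2, … into P one at a time, bumping the leftmost entry strictly greater than the inserted value down to the next row. The recording tableau Q records, in position (i, j), the step at which that cell was added to P.
  Insert 6 (step 1): P = [6];  Q = [1]
  Insert 8 (step 2): P = [6, 8];  Q = [1, 2]
  Insert 5 (step 3): P = [5, 8] / [6];  Q = [1, 2] / [3]
  Insert 3 (step 4): P = [3, 8] / [5] / [6];  Q = [1, 2] / [3] / [4]
  Insert 4 (step 5): P = [3, 4] / [5, 8] / [6];  Q = [1, 2] / [3, 5] / [4]
  Insert 2 (step 6): P = [2, 4] / [3, 8] / [5] / [6];  Q = [1, 2] / [3, 5] / [4] / [6]
  Insert 1 (step 7): P = [1, 4] / [2, 8] / [3] / [5] / [6];  Q = [1, 2] / [3, 5] / [4] / [6] / [7]
  Insert 7 (step 8): P = [1, 4, 7] / [2, 8] / [3] / [5] / [6];  Q = [1, 2, 8] / [3, 5] / [4] / [6] / [7]
Final shape: (3, 2, 1, 1, 1).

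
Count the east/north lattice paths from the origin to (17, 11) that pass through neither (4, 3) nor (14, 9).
Number of paths = 8982930

Inclusion–exclusion. Total paths: C(28, 17) = 21474180. Through P₁: C(7, 4)·C(21, 13) = 7122150. Through P₂: C(23, 14)·C(5, 3) = 8171900. Since P₁ is strictly southwest of P₂, a monotone path through both must visit P₁ then P₂; paths through both = C(7, 4)·C(16, 10)·C(5, 3) = 2802800. Avoid both = 21474180 − 7122150 − 8171900 + 2802800 = 8982930.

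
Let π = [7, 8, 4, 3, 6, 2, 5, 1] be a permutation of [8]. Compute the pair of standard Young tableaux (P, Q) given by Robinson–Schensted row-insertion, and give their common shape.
P = [1, 5] / [2, 6] / [3, 8] / [4] / [7];  Q = [1, 2] / [3, 5] / [4, 7] / [6] / [8];  common shape = (2, 2, 2, 1, 1)

Row-insert the values π_1, π_2, … into P one at a time, bumping the leftmost entry strictly greater than the inserted value down to the next row. The recording tableau Q records, in position (i, j), the step at which that cell was added to P.
  Insert 7 (step 1): P = [7];  Q = [1]
  Insert 8 (step 2): P = [7, 8];  Q = [1, 2]
  Insert 4 (step 3): P = [4, 8] / [7];  Q = [1, 2] / [3]
  Insert 3 (step 4): P = [3, 8] / [4] / [7];  Q = [1, 2] / [3] / [4]
  Insert 6 (step 5): P = [3, 6] / [4, 8] / [7];  Q = [1, 2] / [3, 5] / [4]
  Insert 2 (step 6): P = [2, 6] / [3, 8] / [4] / [7];  Q = [1, 2] / [3, 5] / [4] / [6]
  Insert 5 (step 7): P = [2, 5] / [3, 6] / [4, 8] / [7];  Q = [1, 2] / [3, 5] / [4, 7] / [6]
  Insert 1 (step 8): P = [1, 5] / [2, 6] / [3, 8] / [4] / [7];  Q = [1, 2] / [3, 5] / [4, 7] / [6] / [8]
Final shape: (2, 2, 2, 1, 1).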